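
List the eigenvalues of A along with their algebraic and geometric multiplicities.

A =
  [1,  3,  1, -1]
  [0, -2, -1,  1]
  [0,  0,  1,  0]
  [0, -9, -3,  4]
λ = 1: alg = 4, geom = 3

Step 1 — factor the characteristic polynomial to read off the algebraic multiplicities:
  χ_A(x) = (x - 1)^4

Step 2 — compute geometric multiplicities via the rank-nullity identity g(λ) = n − rank(A − λI):
  rank(A − (1)·I) = 1, so dim ker(A − (1)·I) = n − 1 = 3

Summary:
  λ = 1: algebraic multiplicity = 4, geometric multiplicity = 3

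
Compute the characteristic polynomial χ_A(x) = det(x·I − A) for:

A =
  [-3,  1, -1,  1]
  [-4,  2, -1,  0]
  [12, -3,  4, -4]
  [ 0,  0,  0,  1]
x^4 - 4*x^3 + 6*x^2 - 4*x + 1

Expanding det(x·I − A) (e.g. by cofactor expansion or by noting that A is similar to its Jordan form J, which has the same characteristic polynomial as A) gives
  χ_A(x) = x^4 - 4*x^3 + 6*x^2 - 4*x + 1
which factors as (x - 1)^4. The eigenvalues (with algebraic multiplicities) are λ = 1 with multiplicity 4.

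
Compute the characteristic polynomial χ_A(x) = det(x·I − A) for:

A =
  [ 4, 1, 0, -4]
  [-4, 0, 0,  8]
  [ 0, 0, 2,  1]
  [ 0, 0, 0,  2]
x^4 - 8*x^3 + 24*x^2 - 32*x + 16

Expanding det(x·I − A) (e.g. by cofactor expansion or by noting that A is similar to its Jordan form J, which has the same characteristic polynomial as A) gives
  χ_A(x) = x^4 - 8*x^3 + 24*x^2 - 32*x + 16
which factors as (x - 2)^4. The eigenvalues (with algebraic multiplicities) are λ = 2 with multiplicity 4.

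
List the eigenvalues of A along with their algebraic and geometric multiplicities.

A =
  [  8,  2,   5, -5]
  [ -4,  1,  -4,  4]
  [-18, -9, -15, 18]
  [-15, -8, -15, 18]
λ = 3: alg = 4, geom = 2

Step 1 — factor the characteristic polynomial to read off the algebraic multiplicities:
  χ_A(x) = (x - 3)^4

Step 2 — compute geometric multiplicities via the rank-nullity identity g(λ) = n − rank(A − λI):
  rank(A − (3)·I) = 2, so dim ker(A − (3)·I) = n − 2 = 2

Summary:
  λ = 3: algebraic multiplicity = 4, geometric multiplicity = 2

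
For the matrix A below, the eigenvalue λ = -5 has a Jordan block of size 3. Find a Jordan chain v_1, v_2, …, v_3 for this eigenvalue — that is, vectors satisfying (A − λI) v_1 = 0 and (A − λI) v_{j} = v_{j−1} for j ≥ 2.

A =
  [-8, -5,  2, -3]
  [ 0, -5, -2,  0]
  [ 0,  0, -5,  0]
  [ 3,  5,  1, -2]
A Jordan chain for λ = -5 of length 3:
v_1 = (1, 0, 0, -1)ᵀ
v_2 = (2, -2, 0, 1)ᵀ
v_3 = (0, 0, 1, 0)ᵀ

Let N = A − (-5)·I. We want v_3 with N^3 v_3 = 0 but N^2 v_3 ≠ 0; then v_{j-1} := N · v_j for j = 3, …, 2.

Pick v_3 = (0, 0, 1, 0)ᵀ.
Then v_2 = N · v_3 = (2, -2, 0, 1)ᵀ.
Then v_1 = N · v_2 = (1, 0, 0, -1)ᵀ.

Sanity check: (A − (-5)·I) v_1 = (0, 0, 0, 0)ᵀ = 0. ✓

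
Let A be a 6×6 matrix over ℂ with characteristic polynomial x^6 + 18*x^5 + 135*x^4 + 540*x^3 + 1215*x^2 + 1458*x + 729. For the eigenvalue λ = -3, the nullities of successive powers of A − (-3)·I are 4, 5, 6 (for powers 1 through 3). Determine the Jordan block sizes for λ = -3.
Block sizes for λ = -3: [3, 1, 1, 1]

From the dimensions of kernels of powers, the number of Jordan blocks of size at least j is d_j − d_{j−1} where d_j = dim ker(N^j) (with d_0 = 0). Computing the differences gives [4, 1, 1].
The number of blocks of size exactly k is (#blocks of size ≥ k) − (#blocks of size ≥ k + 1), so the partition is: 3 block(s) of size 1, 1 block(s) of size 3.
In nonincreasing order the block sizes are [3, 1, 1, 1].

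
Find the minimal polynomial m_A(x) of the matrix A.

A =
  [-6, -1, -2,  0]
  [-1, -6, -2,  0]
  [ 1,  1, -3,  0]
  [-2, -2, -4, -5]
x^2 + 10*x + 25

The characteristic polynomial is χ_A(x) = (x + 5)^4, so the eigenvalues are known. The minimal polynomial is
  m_A(x) = Π_λ (x − λ)^{k_λ}
where k_λ is the size of the *largest* Jordan block for λ (equivalently, the smallest k with (A − λI)^k v = 0 for every generalised eigenvector v of λ).

  λ = -5: largest Jordan block has size 2, contributing (x + 5)^2

So m_A(x) = (x + 5)^2 = x^2 + 10*x + 25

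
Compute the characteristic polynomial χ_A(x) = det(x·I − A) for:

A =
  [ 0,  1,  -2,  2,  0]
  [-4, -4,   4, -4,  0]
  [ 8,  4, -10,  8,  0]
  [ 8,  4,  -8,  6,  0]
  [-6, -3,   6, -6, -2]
x^5 + 10*x^4 + 40*x^3 + 80*x^2 + 80*x + 32

Expanding det(x·I − A) (e.g. by cofactor expansion or by noting that A is similar to its Jordan form J, which has the same characteristic polynomial as A) gives
  χ_A(x) = x^5 + 10*x^4 + 40*x^3 + 80*x^2 + 80*x + 32
which factors as (x + 2)^5. The eigenvalues (with algebraic multiplicities) are λ = -2 with multiplicity 5.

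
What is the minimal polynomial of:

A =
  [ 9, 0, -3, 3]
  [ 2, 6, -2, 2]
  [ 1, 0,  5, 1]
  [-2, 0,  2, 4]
x^2 - 12*x + 36

The characteristic polynomial is χ_A(x) = (x - 6)^4, so the eigenvalues are known. The minimal polynomial is
  m_A(x) = Π_λ (x − λ)^{k_λ}
where k_λ is the size of the *largest* Jordan block for λ (equivalently, the smallest k with (A − λI)^k v = 0 for every generalised eigenvector v of λ).

  λ = 6: largest Jordan block has size 2, contributing (x − 6)^2

So m_A(x) = (x - 6)^2 = x^2 - 12*x + 36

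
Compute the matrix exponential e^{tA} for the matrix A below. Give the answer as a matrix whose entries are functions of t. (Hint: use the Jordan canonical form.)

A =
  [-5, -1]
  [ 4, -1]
e^{tA} =
  [-2*t*exp(-3*t) + exp(-3*t), -t*exp(-3*t)]
  [4*t*exp(-3*t), 2*t*exp(-3*t) + exp(-3*t)]

Strategy: write A = P · J · P⁻¹ where J is a Jordan canonical form, so e^{tA} = P · e^{tJ} · P⁻¹, and e^{tJ} can be computed block-by-block.

A has Jordan form
J =
  [-3,  1]
  [ 0, -3]
(up to reordering of blocks).

Per-block formulas:
  For a 2×2 Jordan block J_2(-3): exp(t · J_2(-3)) = e^(-3t)·(I + t·N), where N is the 2×2 nilpotent shift.

After assembling e^{tJ} and conjugating by P, we get:

e^{tA} =
  [-2*t*exp(-3*t) + exp(-3*t), -t*exp(-3*t)]
  [4*t*exp(-3*t), 2*t*exp(-3*t) + exp(-3*t)]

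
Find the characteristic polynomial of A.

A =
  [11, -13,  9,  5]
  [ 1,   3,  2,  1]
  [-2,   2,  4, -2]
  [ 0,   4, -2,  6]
x^4 - 24*x^3 + 216*x^2 - 864*x + 1296

Expanding det(x·I − A) (e.g. by cofactor expansion or by noting that A is similar to its Jordan form J, which has the same characteristic polynomial as A) gives
  χ_A(x) = x^4 - 24*x^3 + 216*x^2 - 864*x + 1296
which factors as (x - 6)^4. The eigenvalues (with algebraic multiplicities) are λ = 6 with multiplicity 4.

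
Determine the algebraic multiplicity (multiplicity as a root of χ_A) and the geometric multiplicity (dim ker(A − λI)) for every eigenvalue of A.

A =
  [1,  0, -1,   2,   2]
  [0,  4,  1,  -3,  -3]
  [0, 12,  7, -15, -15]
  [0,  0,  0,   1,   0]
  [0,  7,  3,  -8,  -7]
λ = 1: alg = 4, geom = 2; λ = 2: alg = 1, geom = 1

Step 1 — factor the characteristic polynomial to read off the algebraic multiplicities:
  χ_A(x) = (x - 2)*(x - 1)^4

Step 2 — compute geometric multiplicities via the rank-nullity identity g(λ) = n − rank(A − λI):
  rank(A − (1)·I) = 3, so dim ker(A − (1)·I) = n − 3 = 2
  rank(A − (2)·I) = 4, so dim ker(A − (2)·I) = n − 4 = 1

Summary:
  λ = 1: algebraic multiplicity = 4, geometric multiplicity = 2
  λ = 2: algebraic multiplicity = 1, geometric multiplicity = 1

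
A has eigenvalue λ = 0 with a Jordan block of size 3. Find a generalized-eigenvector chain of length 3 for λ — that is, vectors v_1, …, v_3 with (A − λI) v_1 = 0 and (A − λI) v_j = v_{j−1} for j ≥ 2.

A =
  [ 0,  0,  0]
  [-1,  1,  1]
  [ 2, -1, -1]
A Jordan chain for λ = 0 of length 3:
v_1 = (0, 1, -1)ᵀ
v_2 = (0, -1, 2)ᵀ
v_3 = (1, 0, 0)ᵀ

Let N = A − (0)·I. We want v_3 with N^3 v_3 = 0 but N^2 v_3 ≠ 0; then v_{j-1} := N · v_j for j = 3, …, 2.

Pick v_3 = (1, 0, 0)ᵀ.
Then v_2 = N · v_3 = (0, -1, 2)ᵀ.
Then v_1 = N · v_2 = (0, 1, -1)ᵀ.

Sanity check: (A − (0)·I) v_1 = (0, 0, 0)ᵀ = 0. ✓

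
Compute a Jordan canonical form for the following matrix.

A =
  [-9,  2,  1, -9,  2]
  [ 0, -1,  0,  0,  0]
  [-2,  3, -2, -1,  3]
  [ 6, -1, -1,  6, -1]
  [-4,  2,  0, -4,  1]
J_2(-1) ⊕ J_2(-1) ⊕ J_1(-1)

The characteristic polynomial is
  det(x·I − A) = x^5 + 5*x^4 + 10*x^3 + 10*x^2 + 5*x + 1 = (x + 1)^5

Eigenvalues and multiplicities (the geometric multiplicity of λ is n − rank(A − λI), which equals the number of Jordan blocks for λ):
  λ = -1: algebraic multiplicity = 5, geometric multiplicity = 3

Determining the block sizes for each eigenvalue:
  λ = -1: with am = 5 and gm = 3, the partition is not yet determined (e.g. several partitions of 5 into 3 parts exist). Let N = A − (-1)·I. Computing rank(N^1) = 2, rank(N^2) = 0; the number of blocks of size ≥ j is rank(N^{j−1}) − rank(N^j), giving [3, 2]. So we have 2 block(s) of size 2, 1 block(s) of size 1 → block sizes [2, 2, 1]

Assembling the blocks gives a Jordan form
J =
  [-1,  1,  0,  0,  0]
  [ 0, -1,  0,  0,  0]
  [ 0,  0, -1,  1,  0]
  [ 0,  0,  0, -1,  0]
  [ 0,  0,  0,  0, -1]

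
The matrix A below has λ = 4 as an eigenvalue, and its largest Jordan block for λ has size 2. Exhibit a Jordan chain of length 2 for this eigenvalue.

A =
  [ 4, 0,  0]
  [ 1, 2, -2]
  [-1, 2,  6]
A Jordan chain for λ = 4 of length 2:
v_1 = (0, 1, -1)ᵀ
v_2 = (1, 0, 0)ᵀ

Let N = A − (4)·I. We want v_2 with N^2 v_2 = 0 but N^1 v_2 ≠ 0; then v_{j-1} := N · v_j for j = 2, …, 2.

Pick v_2 = (1, 0, 0)ᵀ.
Then v_1 = N · v_2 = (0, 1, -1)ᵀ.

Sanity check: (A − (4)·I) v_1 = (0, 0, 0)ᵀ = 0. ✓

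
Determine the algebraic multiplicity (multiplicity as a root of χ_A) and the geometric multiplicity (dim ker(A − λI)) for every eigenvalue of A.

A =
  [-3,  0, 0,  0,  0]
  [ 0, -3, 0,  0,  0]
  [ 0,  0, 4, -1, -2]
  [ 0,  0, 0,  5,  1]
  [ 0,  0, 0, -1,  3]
λ = -3: alg = 2, geom = 2; λ = 4: alg = 3, geom = 1

Step 1 — factor the characteristic polynomial to read off the algebraic multiplicities:
  χ_A(x) = (x - 4)^3*(x + 3)^2

Step 2 — compute geometric multiplicities via the rank-nullity identity g(λ) = n − rank(A − λI):
  rank(A − (-3)·I) = 3, so dim ker(A − (-3)·I) = n − 3 = 2
  rank(A − (4)·I) = 4, so dim ker(A − (4)·I) = n − 4 = 1

Summary:
  λ = -3: algebraic multiplicity = 2, geometric multiplicity = 2
  λ = 4: algebraic multiplicity = 3, geometric multiplicity = 1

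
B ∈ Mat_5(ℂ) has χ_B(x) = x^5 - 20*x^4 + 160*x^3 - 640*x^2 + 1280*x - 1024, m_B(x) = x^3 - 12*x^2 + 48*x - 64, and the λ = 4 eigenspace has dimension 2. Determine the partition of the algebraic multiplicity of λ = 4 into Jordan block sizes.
Block sizes for λ = 4: [3, 2]

Step 1 — from the characteristic polynomial, algebraic multiplicity of λ = 4 is 5. From dim ker(B − (4)·I) = 2, there are exactly 2 Jordan blocks for λ = 4.
Step 2 — from the minimal polynomial, the factor (x − 4)^3 tells us the largest block for λ = 4 has size 3.
Step 3 — with total size 5, 2 blocks, and largest block 3, the block sizes (in nonincreasing order) are [3, 2].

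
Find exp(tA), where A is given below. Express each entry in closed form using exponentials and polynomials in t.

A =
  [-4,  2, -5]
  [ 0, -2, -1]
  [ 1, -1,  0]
e^{tA} =
  [-t^2*exp(-2*t)/2 - 2*t*exp(-2*t) + exp(-2*t), t^2*exp(-2*t)/2 + 2*t*exp(-2*t), -t^2*exp(-2*t) - 5*t*exp(-2*t)]
  [-t^2*exp(-2*t)/2, t^2*exp(-2*t)/2 + exp(-2*t), -t^2*exp(-2*t) - t*exp(-2*t)]
  [t*exp(-2*t), -t*exp(-2*t), 2*t*exp(-2*t) + exp(-2*t)]

Strategy: write A = P · J · P⁻¹ where J is a Jordan canonical form, so e^{tA} = P · e^{tJ} · P⁻¹, and e^{tJ} can be computed block-by-block.

A has Jordan form
J =
  [-2,  1,  0]
  [ 0, -2,  1]
  [ 0,  0, -2]
(up to reordering of blocks).

Per-block formulas:
  For a 3×3 Jordan block J_3(-2): exp(t · J_3(-2)) = e^(-2t)·(I + t·N + (t^2/2)·N^2), where N is the 3×3 nilpotent shift.

After assembling e^{tJ} and conjugating by P, we get:

e^{tA} =
  [-t^2*exp(-2*t)/2 - 2*t*exp(-2*t) + exp(-2*t), t^2*exp(-2*t)/2 + 2*t*exp(-2*t), -t^2*exp(-2*t) - 5*t*exp(-2*t)]
  [-t^2*exp(-2*t)/2, t^2*exp(-2*t)/2 + exp(-2*t), -t^2*exp(-2*t) - t*exp(-2*t)]
  [t*exp(-2*t), -t*exp(-2*t), 2*t*exp(-2*t) + exp(-2*t)]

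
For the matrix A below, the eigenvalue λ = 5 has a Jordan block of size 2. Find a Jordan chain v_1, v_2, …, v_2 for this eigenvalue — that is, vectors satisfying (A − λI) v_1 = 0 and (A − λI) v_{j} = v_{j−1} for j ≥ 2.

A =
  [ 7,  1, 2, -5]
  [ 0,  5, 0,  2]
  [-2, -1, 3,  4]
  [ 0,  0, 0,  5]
A Jordan chain for λ = 5 of length 2:
v_1 = (2, 0, -2, 0)ᵀ
v_2 = (1, 0, 0, 0)ᵀ

Let N = A − (5)·I. We want v_2 with N^2 v_2 = 0 but N^1 v_2 ≠ 0; then v_{j-1} := N · v_j for j = 2, …, 2.

Pick v_2 = (1, 0, 0, 0)ᵀ.
Then v_1 = N · v_2 = (2, 0, -2, 0)ᵀ.

Sanity check: (A − (5)·I) v_1 = (0, 0, 0, 0)ᵀ = 0. ✓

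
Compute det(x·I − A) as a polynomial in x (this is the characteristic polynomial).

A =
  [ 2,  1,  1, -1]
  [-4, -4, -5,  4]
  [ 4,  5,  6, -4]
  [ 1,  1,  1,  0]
x^4 - 4*x^3 + 6*x^2 - 4*x + 1

Expanding det(x·I − A) (e.g. by cofactor expansion or by noting that A is similar to its Jordan form J, which has the same characteristic polynomial as A) gives
  χ_A(x) = x^4 - 4*x^3 + 6*x^2 - 4*x + 1
which factors as (x - 1)^4. The eigenvalues (with algebraic multiplicities) are λ = 1 with multiplicity 4.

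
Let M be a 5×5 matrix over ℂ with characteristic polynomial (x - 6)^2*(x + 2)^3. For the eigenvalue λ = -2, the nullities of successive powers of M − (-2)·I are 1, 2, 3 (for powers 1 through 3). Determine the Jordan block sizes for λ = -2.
Block sizes for λ = -2: [3]

From the dimensions of kernels of powers, the number of Jordan blocks of size at least j is d_j − d_{j−1} where d_j = dim ker(N^j) (with d_0 = 0). Computing the differences gives [1, 1, 1].
The number of blocks of size exactly k is (#blocks of size ≥ k) − (#blocks of size ≥ k + 1), so the partition is: 1 block(s) of size 3.
In nonincreasing order the block sizes are [3].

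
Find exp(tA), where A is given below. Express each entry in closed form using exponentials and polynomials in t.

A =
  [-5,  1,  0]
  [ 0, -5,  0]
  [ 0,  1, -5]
e^{tA} =
  [exp(-5*t), t*exp(-5*t), 0]
  [0, exp(-5*t), 0]
  [0, t*exp(-5*t), exp(-5*t)]

Strategy: write A = P · J · P⁻¹ where J is a Jordan canonical form, so e^{tA} = P · e^{tJ} · P⁻¹, and e^{tJ} can be computed block-by-block.

A has Jordan form
J =
  [-5,  1,  0]
  [ 0, -5,  0]
  [ 0,  0, -5]
(up to reordering of blocks).

Per-block formulas:
  For a 1×1 block at λ = -5: exp(t · [-5]) = [e^(-5t)].
  For a 2×2 Jordan block J_2(-5): exp(t · J_2(-5)) = e^(-5t)·(I + t·N), where N is the 2×2 nilpotent shift.

After assembling e^{tJ} and conjugating by P, we get:

e^{tA} =
  [exp(-5*t), t*exp(-5*t), 0]
  [0, exp(-5*t), 0]
  [0, t*exp(-5*t), exp(-5*t)]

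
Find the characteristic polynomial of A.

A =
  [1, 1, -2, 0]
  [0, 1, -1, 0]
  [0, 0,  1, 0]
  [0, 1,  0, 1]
x^4 - 4*x^3 + 6*x^2 - 4*x + 1

Expanding det(x·I − A) (e.g. by cofactor expansion or by noting that A is similar to its Jordan form J, which has the same characteristic polynomial as A) gives
  χ_A(x) = x^4 - 4*x^3 + 6*x^2 - 4*x + 1
which factors as (x - 1)^4. The eigenvalues (with algebraic multiplicities) are λ = 1 with multiplicity 4.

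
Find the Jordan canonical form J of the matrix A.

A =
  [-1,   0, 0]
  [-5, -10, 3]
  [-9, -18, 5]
J_1(-4) ⊕ J_2(-1)

The characteristic polynomial is
  det(x·I − A) = x^3 + 6*x^2 + 9*x + 4 = (x + 1)^2*(x + 4)

Eigenvalues and multiplicities (the geometric multiplicity of λ is n − rank(A − λI), which equals the number of Jordan blocks for λ):
  λ = -4: algebraic multiplicity = 1, geometric multiplicity = 1
  λ = -1: algebraic multiplicity = 2, geometric multiplicity = 1

Determining the block sizes for each eigenvalue:
  λ = -4: one block (gm = 1), so the single block has size am = 1 → block sizes [1]
  λ = -1: one block (gm = 1), so the single block has size am = 2 → block sizes [2]

Assembling the blocks gives a Jordan form
J =
  [-4,  0,  0]
  [ 0, -1,  1]
  [ 0,  0, -1]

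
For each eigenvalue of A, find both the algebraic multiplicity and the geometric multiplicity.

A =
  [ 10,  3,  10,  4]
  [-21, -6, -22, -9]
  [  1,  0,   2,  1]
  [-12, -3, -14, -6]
λ = 0: alg = 4, geom = 2

Step 1 — factor the characteristic polynomial to read off the algebraic multiplicities:
  χ_A(x) = x^4

Step 2 — compute geometric multiplicities via the rank-nullity identity g(λ) = n − rank(A − λI):
  rank(A − (0)·I) = 2, so dim ker(A − (0)·I) = n − 2 = 2

Summary:
  λ = 0: algebraic multiplicity = 4, geometric multiplicity = 2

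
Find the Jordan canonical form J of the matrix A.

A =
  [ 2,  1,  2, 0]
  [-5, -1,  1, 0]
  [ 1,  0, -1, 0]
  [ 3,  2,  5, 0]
J_3(0) ⊕ J_1(0)

The characteristic polynomial is
  det(x·I − A) = x^4

Eigenvalues and multiplicities (the geometric multiplicity of λ is n − rank(A − λI), which equals the number of Jordan blocks for λ):
  λ = 0: algebraic multiplicity = 4, geometric multiplicity = 2

Determining the block sizes for each eigenvalue:
  λ = 0: with am = 4 and gm = 2, the partition is not yet determined (e.g. several partitions of 4 into 2 parts exist). Let N = A − (0)·I. Computing rank(N^1) = 2, rank(N^2) = 1, rank(N^3) = 0; the number of blocks of size ≥ j is rank(N^{j−1}) − rank(N^j), giving [2, 1, 1]. So we have 1 block(s) of size 3, 1 block(s) of size 1 → block sizes [3, 1]

Assembling the blocks gives a Jordan form
J =
  [0, 1, 0, 0]
  [0, 0, 1, 0]
  [0, 0, 0, 0]
  [0, 0, 0, 0]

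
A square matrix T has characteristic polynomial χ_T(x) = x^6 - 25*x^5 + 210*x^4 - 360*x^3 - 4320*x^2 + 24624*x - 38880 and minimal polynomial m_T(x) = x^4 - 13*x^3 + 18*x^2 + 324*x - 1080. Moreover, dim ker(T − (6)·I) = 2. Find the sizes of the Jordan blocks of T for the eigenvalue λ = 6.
Block sizes for λ = 6: [3, 2]

Step 1 — from the characteristic polynomial, algebraic multiplicity of λ = 6 is 5. From dim ker(T − (6)·I) = 2, there are exactly 2 Jordan blocks for λ = 6.
Step 2 — from the minimal polynomial, the factor (x − 6)^3 tells us the largest block for λ = 6 has size 3.
Step 3 — with total size 5, 2 blocks, and largest block 3, the block sizes (in nonincreasing order) are [3, 2].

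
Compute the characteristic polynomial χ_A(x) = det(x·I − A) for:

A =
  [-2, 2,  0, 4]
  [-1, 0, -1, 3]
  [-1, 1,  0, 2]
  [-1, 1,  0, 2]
x^4

Expanding det(x·I − A) (e.g. by cofactor expansion or by noting that A is similar to its Jordan form J, which has the same characteristic polynomial as A) gives
  χ_A(x) = x^4
which factors as x^4. The eigenvalues (with algebraic multiplicities) are λ = 0 with multiplicity 4.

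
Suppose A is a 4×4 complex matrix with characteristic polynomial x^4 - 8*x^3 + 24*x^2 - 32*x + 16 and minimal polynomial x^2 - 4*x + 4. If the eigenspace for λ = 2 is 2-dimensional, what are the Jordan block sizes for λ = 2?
Block sizes for λ = 2: [2, 2]

Step 1 — from the characteristic polynomial, algebraic multiplicity of λ = 2 is 4. From dim ker(A − (2)·I) = 2, there are exactly 2 Jordan blocks for λ = 2.
Step 2 — from the minimal polynomial, the factor (x − 2)^2 tells us the largest block for λ = 2 has size 2.
Step 3 — with total size 4, 2 blocks, and largest block 2, the block sizes (in nonincreasing order) are [2, 2].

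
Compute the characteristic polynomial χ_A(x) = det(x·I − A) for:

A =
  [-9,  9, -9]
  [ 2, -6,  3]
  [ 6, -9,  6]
x^3 + 9*x^2 + 27*x + 27

Expanding det(x·I − A) (e.g. by cofactor expansion or by noting that A is similar to its Jordan form J, which has the same characteristic polynomial as A) gives
  χ_A(x) = x^3 + 9*x^2 + 27*x + 27
which factors as (x + 3)^3. The eigenvalues (with algebraic multiplicities) are λ = -3 with multiplicity 3.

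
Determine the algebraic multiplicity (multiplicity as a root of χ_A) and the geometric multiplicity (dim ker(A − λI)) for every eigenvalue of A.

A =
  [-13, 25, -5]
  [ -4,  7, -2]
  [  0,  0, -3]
λ = -3: alg = 3, geom = 2

Step 1 — factor the characteristic polynomial to read off the algebraic multiplicities:
  χ_A(x) = (x + 3)^3

Step 2 — compute geometric multiplicities via the rank-nullity identity g(λ) = n − rank(A − λI):
  rank(A − (-3)·I) = 1, so dim ker(A − (-3)·I) = n − 1 = 2

Summary:
  λ = -3: algebraic multiplicity = 3, geometric multiplicity = 2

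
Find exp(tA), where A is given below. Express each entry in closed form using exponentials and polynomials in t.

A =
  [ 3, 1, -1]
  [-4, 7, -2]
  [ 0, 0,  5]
e^{tA} =
  [-2*t*exp(5*t) + exp(5*t), t*exp(5*t), -t*exp(5*t)]
  [-4*t*exp(5*t), 2*t*exp(5*t) + exp(5*t), -2*t*exp(5*t)]
  [0, 0, exp(5*t)]

Strategy: write A = P · J · P⁻¹ where J is a Jordan canonical form, so e^{tA} = P · e^{tJ} · P⁻¹, and e^{tJ} can be computed block-by-block.

A has Jordan form
J =
  [5, 1, 0]
  [0, 5, 0]
  [0, 0, 5]
(up to reordering of blocks).

Per-block formulas:
  For a 2×2 Jordan block J_2(5): exp(t · J_2(5)) = e^(5t)·(I + t·N), where N is the 2×2 nilpotent shift.
  For a 1×1 block at λ = 5: exp(t · [5]) = [e^(5t)].

After assembling e^{tJ} and conjugating by P, we get:

e^{tA} =
  [-2*t*exp(5*t) + exp(5*t), t*exp(5*t), -t*exp(5*t)]
  [-4*t*exp(5*t), 2*t*exp(5*t) + exp(5*t), -2*t*exp(5*t)]
  [0, 0, exp(5*t)]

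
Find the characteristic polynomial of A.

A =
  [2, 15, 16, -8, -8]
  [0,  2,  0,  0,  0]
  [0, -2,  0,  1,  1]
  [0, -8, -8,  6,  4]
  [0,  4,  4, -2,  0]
x^5 - 10*x^4 + 40*x^3 - 80*x^2 + 80*x - 32

Expanding det(x·I − A) (e.g. by cofactor expansion or by noting that A is similar to its Jordan form J, which has the same characteristic polynomial as A) gives
  χ_A(x) = x^5 - 10*x^4 + 40*x^3 - 80*x^2 + 80*x - 32
which factors as (x - 2)^5. The eigenvalues (with algebraic multiplicities) are λ = 2 with multiplicity 5.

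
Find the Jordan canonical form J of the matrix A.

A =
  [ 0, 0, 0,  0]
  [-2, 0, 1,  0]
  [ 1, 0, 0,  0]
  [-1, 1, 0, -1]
J_1(-1) ⊕ J_3(0)

The characteristic polynomial is
  det(x·I − A) = x^4 + x^3 = x^3*(x + 1)

Eigenvalues and multiplicities (the geometric multiplicity of λ is n − rank(A − λI), which equals the number of Jordan blocks for λ):
  λ = -1: algebraic multiplicity = 1, geometric multiplicity = 1
  λ = 0: algebraic multiplicity = 3, geometric multiplicity = 1

Determining the block sizes for each eigenvalue:
  λ = -1: one block (gm = 1), so the single block has size am = 1 → block sizes [1]
  λ = 0: one block (gm = 1), so the single block has size am = 3 → block sizes [3]

Assembling the blocks gives a Jordan form
J =
  [-1, 0, 0, 0]
  [ 0, 0, 1, 0]
  [ 0, 0, 0, 1]
  [ 0, 0, 0, 0]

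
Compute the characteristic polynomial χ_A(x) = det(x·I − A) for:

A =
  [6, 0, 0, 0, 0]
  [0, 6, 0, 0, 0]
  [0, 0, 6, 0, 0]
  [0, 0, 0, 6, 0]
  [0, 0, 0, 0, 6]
x^5 - 30*x^4 + 360*x^3 - 2160*x^2 + 6480*x - 7776

Expanding det(x·I − A) (e.g. by cofactor expansion or by noting that A is similar to its Jordan form J, which has the same characteristic polynomial as A) gives
  χ_A(x) = x^5 - 30*x^4 + 360*x^3 - 2160*x^2 + 6480*x - 7776
which factors as (x - 6)^5. The eigenvalues (with algebraic multiplicities) are λ = 6 with multiplicity 5.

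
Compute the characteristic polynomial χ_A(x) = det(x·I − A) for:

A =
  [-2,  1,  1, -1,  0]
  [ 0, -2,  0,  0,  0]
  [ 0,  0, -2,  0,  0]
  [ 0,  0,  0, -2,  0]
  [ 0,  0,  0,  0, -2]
x^5 + 10*x^4 + 40*x^3 + 80*x^2 + 80*x + 32

Expanding det(x·I − A) (e.g. by cofactor expansion or by noting that A is similar to its Jordan form J, which has the same characteristic polynomial as A) gives
  χ_A(x) = x^5 + 10*x^4 + 40*x^3 + 80*x^2 + 80*x + 32
which factors as (x + 2)^5. The eigenvalues (with algebraic multiplicities) are λ = -2 with multiplicity 5.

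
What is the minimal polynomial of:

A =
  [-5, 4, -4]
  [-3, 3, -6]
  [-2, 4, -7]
x^2 + 6*x + 9

The characteristic polynomial is χ_A(x) = (x + 3)^3, so the eigenvalues are known. The minimal polynomial is
  m_A(x) = Π_λ (x − λ)^{k_λ}
where k_λ is the size of the *largest* Jordan block for λ (equivalently, the smallest k with (A − λI)^k v = 0 for every generalised eigenvector v of λ).

  λ = -3: largest Jordan block has size 2, contributing (x + 3)^2

So m_A(x) = (x + 3)^2 = x^2 + 6*x + 9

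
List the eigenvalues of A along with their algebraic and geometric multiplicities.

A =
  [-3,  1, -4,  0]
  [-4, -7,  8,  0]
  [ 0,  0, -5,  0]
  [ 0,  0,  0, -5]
λ = -5: alg = 4, geom = 3

Step 1 — factor the characteristic polynomial to read off the algebraic multiplicities:
  χ_A(x) = (x + 5)^4

Step 2 — compute geometric multiplicities via the rank-nullity identity g(λ) = n − rank(A − λI):
  rank(A − (-5)·I) = 1, so dim ker(A − (-5)·I) = n − 1 = 3

Summary:
  λ = -5: algebraic multiplicity = 4, geometric multiplicity = 3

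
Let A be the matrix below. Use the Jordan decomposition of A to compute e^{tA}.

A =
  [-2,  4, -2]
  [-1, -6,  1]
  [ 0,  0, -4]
e^{tA} =
  [2*t*exp(-4*t) + exp(-4*t), 4*t*exp(-4*t), -2*t*exp(-4*t)]
  [-t*exp(-4*t), -2*t*exp(-4*t) + exp(-4*t), t*exp(-4*t)]
  [0, 0, exp(-4*t)]

Strategy: write A = P · J · P⁻¹ where J is a Jordan canonical form, so e^{tA} = P · e^{tJ} · P⁻¹, and e^{tJ} can be computed block-by-block.

A has Jordan form
J =
  [-4,  1,  0]
  [ 0, -4,  0]
  [ 0,  0, -4]
(up to reordering of blocks).

Per-block formulas:
  For a 1×1 block at λ = -4: exp(t · [-4]) = [e^(-4t)].
  For a 2×2 Jordan block J_2(-4): exp(t · J_2(-4)) = e^(-4t)·(I + t·N), where N is the 2×2 nilpotent shift.

After assembling e^{tJ} and conjugating by P, we get:

e^{tA} =
  [2*t*exp(-4*t) + exp(-4*t), 4*t*exp(-4*t), -2*t*exp(-4*t)]
  [-t*exp(-4*t), -2*t*exp(-4*t) + exp(-4*t), t*exp(-4*t)]
  [0, 0, exp(-4*t)]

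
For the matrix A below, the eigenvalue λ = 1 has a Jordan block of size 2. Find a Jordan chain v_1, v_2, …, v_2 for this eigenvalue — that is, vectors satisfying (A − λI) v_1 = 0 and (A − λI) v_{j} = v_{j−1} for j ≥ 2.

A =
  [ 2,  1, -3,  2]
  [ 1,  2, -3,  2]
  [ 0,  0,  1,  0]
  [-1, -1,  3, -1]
A Jordan chain for λ = 1 of length 2:
v_1 = (1, 1, 0, -1)ᵀ
v_2 = (1, 0, 0, 0)ᵀ

Let N = A − (1)·I. We want v_2 with N^2 v_2 = 0 but N^1 v_2 ≠ 0; then v_{j-1} := N · v_j for j = 2, …, 2.

Pick v_2 = (1, 0, 0, 0)ᵀ.
Then v_1 = N · v_2 = (1, 1, 0, -1)ᵀ.

Sanity check: (A − (1)·I) v_1 = (0, 0, 0, 0)ᵀ = 0. ✓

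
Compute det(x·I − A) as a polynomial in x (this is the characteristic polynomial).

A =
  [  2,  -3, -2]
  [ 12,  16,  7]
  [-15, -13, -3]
x^3 - 15*x^2 + 75*x - 125

Expanding det(x·I − A) (e.g. by cofactor expansion or by noting that A is similar to its Jordan form J, which has the same characteristic polynomial as A) gives
  χ_A(x) = x^3 - 15*x^2 + 75*x - 125
which factors as (x - 5)^3. The eigenvalues (with algebraic multiplicities) are λ = 5 with multiplicity 3.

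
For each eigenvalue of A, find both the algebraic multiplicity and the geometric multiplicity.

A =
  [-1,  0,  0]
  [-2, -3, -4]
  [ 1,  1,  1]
λ = -1: alg = 3, geom = 2

Step 1 — factor the characteristic polynomial to read off the algebraic multiplicities:
  χ_A(x) = (x + 1)^3

Step 2 — compute geometric multiplicities via the rank-nullity identity g(λ) = n − rank(A − λI):
  rank(A − (-1)·I) = 1, so dim ker(A − (-1)·I) = n − 1 = 2

Summary:
  λ = -1: algebraic multiplicity = 3, geometric multiplicity = 2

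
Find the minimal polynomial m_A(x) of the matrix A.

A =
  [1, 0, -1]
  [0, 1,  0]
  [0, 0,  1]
x^2 - 2*x + 1

The characteristic polynomial is χ_A(x) = (x - 1)^3, so the eigenvalues are known. The minimal polynomial is
  m_A(x) = Π_λ (x − λ)^{k_λ}
where k_λ is the size of the *largest* Jordan block for λ (equivalently, the smallest k with (A − λI)^k v = 0 for every generalised eigenvector v of λ).

  λ = 1: largest Jordan block has size 2, contributing (x − 1)^2

So m_A(x) = (x - 1)^2 = x^2 - 2*x + 1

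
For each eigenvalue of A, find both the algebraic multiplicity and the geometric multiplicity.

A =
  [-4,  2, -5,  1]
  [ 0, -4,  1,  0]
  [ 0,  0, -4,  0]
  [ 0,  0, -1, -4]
λ = -4: alg = 4, geom = 2

Step 1 — factor the characteristic polynomial to read off the algebraic multiplicities:
  χ_A(x) = (x + 4)^4

Step 2 — compute geometric multiplicities via the rank-nullity identity g(λ) = n − rank(A − λI):
  rank(A − (-4)·I) = 2, so dim ker(A − (-4)·I) = n − 2 = 2

Summary:
  λ = -4: algebraic multiplicity = 4, geometric multiplicity = 2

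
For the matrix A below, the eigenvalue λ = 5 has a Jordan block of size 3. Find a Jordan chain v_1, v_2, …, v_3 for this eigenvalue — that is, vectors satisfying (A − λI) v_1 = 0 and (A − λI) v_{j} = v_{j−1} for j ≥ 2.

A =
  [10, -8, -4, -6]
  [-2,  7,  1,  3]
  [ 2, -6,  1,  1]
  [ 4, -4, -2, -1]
A Jordan chain for λ = 5 of length 3:
v_1 = (-8, 2, -8, -4)ᵀ
v_2 = (-8, 2, -6, -4)ᵀ
v_3 = (0, 1, 0, 0)ᵀ

Let N = A − (5)·I. We want v_3 with N^3 v_3 = 0 but N^2 v_3 ≠ 0; then v_{j-1} := N · v_j for j = 3, …, 2.

Pick v_3 = (0, 1, 0, 0)ᵀ.
Then v_2 = N · v_3 = (-8, 2, -6, -4)ᵀ.
Then v_1 = N · v_2 = (-8, 2, -8, -4)ᵀ.

Sanity check: (A − (5)·I) v_1 = (0, 0, 0, 0)ᵀ = 0. ✓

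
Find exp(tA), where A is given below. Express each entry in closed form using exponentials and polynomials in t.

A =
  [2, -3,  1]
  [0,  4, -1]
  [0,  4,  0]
e^{tA} =
  [exp(2*t), -t^2*exp(2*t) - 3*t*exp(2*t), t^2*exp(2*t)/2 + t*exp(2*t)]
  [0, 2*t*exp(2*t) + exp(2*t), -t*exp(2*t)]
  [0, 4*t*exp(2*t), -2*t*exp(2*t) + exp(2*t)]

Strategy: write A = P · J · P⁻¹ where J is a Jordan canonical form, so e^{tA} = P · e^{tJ} · P⁻¹, and e^{tJ} can be computed block-by-block.

A has Jordan form
J =
  [2, 1, 0]
  [0, 2, 1]
  [0, 0, 2]
(up to reordering of blocks).

Per-block formulas:
  For a 3×3 Jordan block J_3(2): exp(t · J_3(2)) = e^(2t)·(I + t·N + (t^2/2)·N^2), where N is the 3×3 nilpotent shift.

After assembling e^{tJ} and conjugating by P, we get:

e^{tA} =
  [exp(2*t), -t^2*exp(2*t) - 3*t*exp(2*t), t^2*exp(2*t)/2 + t*exp(2*t)]
  [0, 2*t*exp(2*t) + exp(2*t), -t*exp(2*t)]
  [0, 4*t*exp(2*t), -2*t*exp(2*t) + exp(2*t)]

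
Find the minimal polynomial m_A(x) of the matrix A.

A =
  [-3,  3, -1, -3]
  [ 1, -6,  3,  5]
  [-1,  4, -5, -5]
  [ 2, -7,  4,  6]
x^3 + 6*x^2 + 12*x + 8

The characteristic polynomial is χ_A(x) = (x + 2)^4, so the eigenvalues are known. The minimal polynomial is
  m_A(x) = Π_λ (x − λ)^{k_λ}
where k_λ is the size of the *largest* Jordan block for λ (equivalently, the smallest k with (A − λI)^k v = 0 for every generalised eigenvector v of λ).

  λ = -2: largest Jordan block has size 3, contributing (x + 2)^3

So m_A(x) = (x + 2)^3 = x^3 + 6*x^2 + 12*x + 8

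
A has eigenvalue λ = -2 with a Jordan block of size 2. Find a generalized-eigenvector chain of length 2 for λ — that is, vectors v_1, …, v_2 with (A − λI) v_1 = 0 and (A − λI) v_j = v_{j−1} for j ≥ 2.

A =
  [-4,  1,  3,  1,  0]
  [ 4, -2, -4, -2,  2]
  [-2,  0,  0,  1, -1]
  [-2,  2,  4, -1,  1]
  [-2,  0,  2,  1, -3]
A Jordan chain for λ = -2 of length 2:
v_1 = (-2, 4, -2, -2, -2)ᵀ
v_2 = (1, 0, 0, 0, 0)ᵀ

Let N = A − (-2)·I. We want v_2 with N^2 v_2 = 0 but N^1 v_2 ≠ 0; then v_{j-1} := N · v_j for j = 2, …, 2.

Pick v_2 = (1, 0, 0, 0, 0)ᵀ.
Then v_1 = N · v_2 = (-2, 4, -2, -2, -2)ᵀ.

Sanity check: (A − (-2)·I) v_1 = (0, 0, 0, 0, 0)ᵀ = 0. ✓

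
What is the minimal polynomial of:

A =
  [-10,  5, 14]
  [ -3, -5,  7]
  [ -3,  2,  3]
x^3 + 12*x^2 + 48*x + 64

The characteristic polynomial is χ_A(x) = (x + 4)^3, so the eigenvalues are known. The minimal polynomial is
  m_A(x) = Π_λ (x − λ)^{k_λ}
where k_λ is the size of the *largest* Jordan block for λ (equivalently, the smallest k with (A − λI)^k v = 0 for every generalised eigenvector v of λ).

  λ = -4: largest Jordan block has size 3, contributing (x + 4)^3

So m_A(x) = (x + 4)^3 = x^3 + 12*x^2 + 48*x + 64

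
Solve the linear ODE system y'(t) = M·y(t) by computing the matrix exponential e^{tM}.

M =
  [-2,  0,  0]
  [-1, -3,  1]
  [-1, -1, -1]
e^{tM} =
  [exp(-2*t), 0, 0]
  [-t*exp(-2*t), -t*exp(-2*t) + exp(-2*t), t*exp(-2*t)]
  [-t*exp(-2*t), -t*exp(-2*t), t*exp(-2*t) + exp(-2*t)]

Strategy: write M = P · J · P⁻¹ where J is a Jordan canonical form, so e^{tM} = P · e^{tJ} · P⁻¹, and e^{tJ} can be computed block-by-block.

M has Jordan form
J =
  [-2,  1,  0]
  [ 0, -2,  0]
  [ 0,  0, -2]
(up to reordering of blocks).

Per-block formulas:
  For a 2×2 Jordan block J_2(-2): exp(t · J_2(-2)) = e^(-2t)·(I + t·N), where N is the 2×2 nilpotent shift.
  For a 1×1 block at λ = -2: exp(t · [-2]) = [e^(-2t)].

After assembling e^{tJ} and conjugating by P, we get:

e^{tM} =
  [exp(-2*t), 0, 0]
  [-t*exp(-2*t), -t*exp(-2*t) + exp(-2*t), t*exp(-2*t)]
  [-t*exp(-2*t), -t*exp(-2*t), t*exp(-2*t) + exp(-2*t)]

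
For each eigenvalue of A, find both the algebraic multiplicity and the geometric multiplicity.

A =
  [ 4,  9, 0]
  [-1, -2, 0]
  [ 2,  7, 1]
λ = 1: alg = 3, geom = 1

Step 1 — factor the characteristic polynomial to read off the algebraic multiplicities:
  χ_A(x) = (x - 1)^3

Step 2 — compute geometric multiplicities via the rank-nullity identity g(λ) = n − rank(A − λI):
  rank(A − (1)·I) = 2, so dim ker(A − (1)·I) = n − 2 = 1

Summary:
  λ = 1: algebraic multiplicity = 3, geometric multiplicity = 1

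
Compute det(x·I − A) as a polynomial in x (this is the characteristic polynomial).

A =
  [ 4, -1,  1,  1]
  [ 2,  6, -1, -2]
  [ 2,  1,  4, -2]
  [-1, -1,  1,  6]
x^4 - 20*x^3 + 150*x^2 - 500*x + 625

Expanding det(x·I − A) (e.g. by cofactor expansion or by noting that A is similar to its Jordan form J, which has the same characteristic polynomial as A) gives
  χ_A(x) = x^4 - 20*x^3 + 150*x^2 - 500*x + 625
which factors as (x - 5)^4. The eigenvalues (with algebraic multiplicities) are λ = 5 with multiplicity 4.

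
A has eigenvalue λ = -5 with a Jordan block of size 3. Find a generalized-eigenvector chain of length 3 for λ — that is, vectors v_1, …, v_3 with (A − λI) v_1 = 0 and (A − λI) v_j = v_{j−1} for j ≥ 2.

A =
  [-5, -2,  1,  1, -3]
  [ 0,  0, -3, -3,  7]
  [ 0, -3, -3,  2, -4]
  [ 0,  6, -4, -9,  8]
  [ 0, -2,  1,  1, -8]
A Jordan chain for λ = -5 of length 3:
v_1 = (-1, 2, -1, 2, -1)ᵀ
v_2 = (-2, 5, -3, 6, -2)ᵀ
v_3 = (0, 1, 0, 0, 0)ᵀ

Let N = A − (-5)·I. We want v_3 with N^3 v_3 = 0 but N^2 v_3 ≠ 0; then v_{j-1} := N · v_j for j = 3, …, 2.

Pick v_3 = (0, 1, 0, 0, 0)ᵀ.
Then v_2 = N · v_3 = (-2, 5, -3, 6, -2)ᵀ.
Then v_1 = N · v_2 = (-1, 2, -1, 2, -1)ᵀ.

Sanity check: (A − (-5)·I) v_1 = (0, 0, 0, 0, 0)ᵀ = 0. ✓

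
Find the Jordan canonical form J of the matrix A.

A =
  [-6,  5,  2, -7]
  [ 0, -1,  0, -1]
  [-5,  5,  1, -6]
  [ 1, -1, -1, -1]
J_1(-4) ⊕ J_3(-1)

The characteristic polynomial is
  det(x·I − A) = x^4 + 7*x^3 + 15*x^2 + 13*x + 4 = (x + 1)^3*(x + 4)

Eigenvalues and multiplicities (the geometric multiplicity of λ is n − rank(A − λI), which equals the number of Jordan blocks for λ):
  λ = -4: algebraic multiplicity = 1, geometric multiplicity = 1
  λ = -1: algebraic multiplicity = 3, geometric multiplicity = 1

Determining the block sizes for each eigenvalue:
  λ = -4: one block (gm = 1), so the single block has size am = 1 → block sizes [1]
  λ = -1: one block (gm = 1), so the single block has size am = 3 → block sizes [3]

Assembling the blocks gives a Jordan form
J =
  [-4,  0,  0,  0]
  [ 0, -1,  1,  0]
  [ 0,  0, -1,  1]
  [ 0,  0,  0, -1]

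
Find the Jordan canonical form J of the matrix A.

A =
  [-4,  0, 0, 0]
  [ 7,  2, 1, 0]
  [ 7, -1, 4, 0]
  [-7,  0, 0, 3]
J_1(-4) ⊕ J_2(3) ⊕ J_1(3)

The characteristic polynomial is
  det(x·I − A) = x^4 - 5*x^3 - 9*x^2 + 81*x - 108 = (x - 3)^3*(x + 4)

Eigenvalues and multiplicities (the geometric multiplicity of λ is n − rank(A − λI), which equals the number of Jordan blocks for λ):
  λ = -4: algebraic multiplicity = 1, geometric multiplicity = 1
  λ = 3: algebraic multiplicity = 3, geometric multiplicity = 2

Determining the block sizes for each eigenvalue:
  λ = -4: one block (gm = 1), so the single block has size am = 1 → block sizes [1]
  λ = 3: 2 blocks summing to 3 forces exactly one block of size 2 and the rest size 1 → block sizes [2, 1]

Assembling the blocks gives a Jordan form
J =
  [-4, 0, 0, 0]
  [ 0, 3, 1, 0]
  [ 0, 0, 3, 0]
  [ 0, 0, 0, 3]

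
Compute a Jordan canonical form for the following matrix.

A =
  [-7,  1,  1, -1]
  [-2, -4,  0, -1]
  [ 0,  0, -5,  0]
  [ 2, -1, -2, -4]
J_2(-5) ⊕ J_2(-5)

The characteristic polynomial is
  det(x·I − A) = x^4 + 20*x^3 + 150*x^2 + 500*x + 625 = (x + 5)^4

Eigenvalues and multiplicities (the geometric multiplicity of λ is n − rank(A − λI), which equals the number of Jordan blocks for λ):
  λ = -5: algebraic multiplicity = 4, geometric multiplicity = 2

Determining the block sizes for each eigenvalue:
  λ = -5: with am = 4 and gm = 2, the partition is not yet determined (e.g. several partitions of 4 into 2 parts exist). Let N = A − (-5)·I. Computing rank(N^1) = 2, rank(N^2) = 0; the number of blocks of size ≥ j is rank(N^{j−1}) − rank(N^j), giving [2, 2]. So we have 2 block(s) of size 2 → block sizes [2, 2]

Assembling the blocks gives a Jordan form
J =
  [-5,  1,  0,  0]
  [ 0, -5,  0,  0]
  [ 0,  0, -5,  1]
  [ 0,  0,  0, -5]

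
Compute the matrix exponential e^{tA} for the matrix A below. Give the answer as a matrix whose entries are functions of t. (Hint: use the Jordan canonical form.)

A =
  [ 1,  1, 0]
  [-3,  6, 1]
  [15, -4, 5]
e^{tA} =
  [3*t^2*exp(4*t) - 3*t*exp(4*t) + exp(4*t), -t^2*exp(4*t)/2 + t*exp(4*t), t^2*exp(4*t)/2]
  [9*t^2*exp(4*t) - 3*t*exp(4*t), -3*t^2*exp(4*t)/2 + 2*t*exp(4*t) + exp(4*t), 3*t^2*exp(4*t)/2 + t*exp(4*t)]
  [-9*t^2*exp(4*t) + 15*t*exp(4*t), 3*t^2*exp(4*t)/2 - 4*t*exp(4*t), -3*t^2*exp(4*t)/2 + t*exp(4*t) + exp(4*t)]

Strategy: write A = P · J · P⁻¹ where J is a Jordan canonical form, so e^{tA} = P · e^{tJ} · P⁻¹, and e^{tJ} can be computed block-by-block.

A has Jordan form
J =
  [4, 1, 0]
  [0, 4, 1]
  [0, 0, 4]
(up to reordering of blocks).

Per-block formulas:
  For a 3×3 Jordan block J_3(4): exp(t · J_3(4)) = e^(4t)·(I + t·N + (t^2/2)·N^2), where N is the 3×3 nilpotent shift.

After assembling e^{tJ} and conjugating by P, we get:

e^{tA} =
  [3*t^2*exp(4*t) - 3*t*exp(4*t) + exp(4*t), -t^2*exp(4*t)/2 + t*exp(4*t), t^2*exp(4*t)/2]
  [9*t^2*exp(4*t) - 3*t*exp(4*t), -3*t^2*exp(4*t)/2 + 2*t*exp(4*t) + exp(4*t), 3*t^2*exp(4*t)/2 + t*exp(4*t)]
  [-9*t^2*exp(4*t) + 15*t*exp(4*t), 3*t^2*exp(4*t)/2 - 4*t*exp(4*t), -3*t^2*exp(4*t)/2 + t*exp(4*t) + exp(4*t)]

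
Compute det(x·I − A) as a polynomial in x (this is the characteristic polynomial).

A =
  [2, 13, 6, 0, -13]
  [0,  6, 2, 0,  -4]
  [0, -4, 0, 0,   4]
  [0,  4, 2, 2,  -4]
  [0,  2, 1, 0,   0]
x^5 - 10*x^4 + 40*x^3 - 80*x^2 + 80*x - 32

Expanding det(x·I − A) (e.g. by cofactor expansion or by noting that A is similar to its Jordan form J, which has the same characteristic polynomial as A) gives
  χ_A(x) = x^5 - 10*x^4 + 40*x^3 - 80*x^2 + 80*x - 32
which factors as (x - 2)^5. The eigenvalues (with algebraic multiplicities) are λ = 2 with multiplicity 5.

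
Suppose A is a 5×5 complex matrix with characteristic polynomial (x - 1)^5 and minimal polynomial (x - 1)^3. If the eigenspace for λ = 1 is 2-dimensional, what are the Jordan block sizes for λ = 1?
Block sizes for λ = 1: [3, 2]

Step 1 — from the characteristic polynomial, algebraic multiplicity of λ = 1 is 5. From dim ker(A − (1)·I) = 2, there are exactly 2 Jordan blocks for λ = 1.
Step 2 — from the minimal polynomial, the factor (x − 1)^3 tells us the largest block for λ = 1 has size 3.
Step 3 — with total size 5, 2 blocks, and largest block 3, the block sizes (in nonincreasing order) are [3, 2].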